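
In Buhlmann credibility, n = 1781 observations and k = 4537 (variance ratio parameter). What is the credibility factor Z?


Z = n / (n + k)
= 1781 / (1781 + 4537)
= 1781 / 6318
= 0.2819


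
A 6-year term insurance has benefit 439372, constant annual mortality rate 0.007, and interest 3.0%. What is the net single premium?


NSP = benefit * sum_{k=0}^{n-1} k_p_x * q * v^(k+1)
With constant q=0.007, v=0.970874
Sum = 0.037285
NSP = 439372 * 0.037285
= 16382.1836


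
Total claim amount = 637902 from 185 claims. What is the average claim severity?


severity = total / number
= 637902 / 185
= 3448.1189


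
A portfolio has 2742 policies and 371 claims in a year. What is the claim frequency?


frequency = claims / policies
= 371 / 2742
= 0.1353


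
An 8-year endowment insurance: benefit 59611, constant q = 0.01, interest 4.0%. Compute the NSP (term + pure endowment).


Term component = 3883.7698
Pure endowment = 8_p_x * v^8 * benefit = 0.922745 * 0.73069 * 59611 = 40192.151
NSP = 44075.9208


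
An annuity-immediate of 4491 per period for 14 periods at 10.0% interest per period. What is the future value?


FV = PMT * ((1+i)^n - 1) / i
= 4491 * ((1.1)^14 - 1) / 0.1
= 4491 * (3.797498 - 1) / 0.1
= 125635.6503


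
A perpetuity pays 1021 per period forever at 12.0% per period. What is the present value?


PV = PMT / i
= 1021 / 0.12
= 8508.3333


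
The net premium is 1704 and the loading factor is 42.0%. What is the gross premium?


Gross = net * (1 + loading)
= 1704 * (1 + 0.42)
= 1704 * 1.42
= 2419.68


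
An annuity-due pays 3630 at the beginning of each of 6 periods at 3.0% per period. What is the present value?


PV_due = PMT * (1-(1+i)^(-n))/i * (1+i)
PV_immediate = 19664.4049
PV_due = 19664.4049 * 1.03
= 20254.3371


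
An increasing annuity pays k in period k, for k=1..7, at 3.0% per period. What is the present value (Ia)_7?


(Ia)_n = sum_{k=1}^{n} k * v^k, v = 1/(1+i)
v = 0.970874
Sum computed term by term:
(Ia)_7 = 24.185


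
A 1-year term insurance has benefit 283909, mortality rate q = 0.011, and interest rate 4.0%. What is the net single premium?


NSP = benefit * q * v
v = 1/(1+i) = 0.961538
NSP = 283909 * 0.011 * 0.961538
= 3002.8837


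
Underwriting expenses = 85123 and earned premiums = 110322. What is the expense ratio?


Expense ratio = expenses / premiums
= 85123 / 110322
= 0.7716


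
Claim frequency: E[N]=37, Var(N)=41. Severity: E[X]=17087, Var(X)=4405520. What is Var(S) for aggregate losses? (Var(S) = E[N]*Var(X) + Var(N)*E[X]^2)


Var(S) = E[N]*Var(X) + Var(N)*E[X]^2
= 37*4405520 + 41*17087^2
= 163004240 + 11970588329
= 1.2134e+10


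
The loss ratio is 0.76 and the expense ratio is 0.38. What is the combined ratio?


Combined ratio = loss ratio + expense ratio
= 0.76 + 0.38
= 1.14


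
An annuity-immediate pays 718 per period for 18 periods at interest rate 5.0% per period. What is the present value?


PV = PMT * (1 - (1+i)^(-n)) / i
= 718 * (1 - (1+0.05)^(-18)) / 0.05
= 718 * (1 - 0.415521) / 0.05
= 718 * 11.689587
= 8393.1234


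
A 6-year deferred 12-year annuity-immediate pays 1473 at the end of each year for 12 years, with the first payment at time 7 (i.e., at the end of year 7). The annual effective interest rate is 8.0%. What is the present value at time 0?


PV at time 6 of the 12-year annuity-immediate:
a_n = 1473 * (1-(1+0.08)^(-12))/0.08 = 11100.6429
Discount back 6 years to time 0:
PV = 11100.6429 * (1+0.08)^(-6)
= 11100.6429 * 0.63017
= 6995.288


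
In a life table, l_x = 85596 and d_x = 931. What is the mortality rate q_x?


q_x = d_x / l_x
= 931 / 85596
= 0.0109


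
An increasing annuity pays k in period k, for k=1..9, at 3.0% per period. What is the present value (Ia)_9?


(Ia)_n = sum_{k=1}^{n} k * v^k, v = 1/(1+i)
v = 0.970874
Sum computed term by term:
(Ia)_9 = 37.3981


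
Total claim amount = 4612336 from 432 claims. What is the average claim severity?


severity = total / number
= 4612336 / 432
= 10676.7037


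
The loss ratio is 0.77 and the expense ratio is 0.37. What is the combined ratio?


Combined ratio = loss ratio + expense ratio
= 0.77 + 0.37
= 1.14


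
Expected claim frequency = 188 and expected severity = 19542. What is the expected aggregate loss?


E[S] = E[N] * E[X]
= 188 * 19542
= 3.6739e+06


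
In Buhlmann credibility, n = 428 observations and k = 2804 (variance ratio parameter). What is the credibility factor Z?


Z = n / (n + k)
= 428 / (428 + 2804)
= 428 / 3232
= 0.1324


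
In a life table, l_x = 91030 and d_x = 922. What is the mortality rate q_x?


q_x = d_x / l_x
= 922 / 91030
= 0.0101


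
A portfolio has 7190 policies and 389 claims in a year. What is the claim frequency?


frequency = claims / policies
= 389 / 7190
= 0.0541


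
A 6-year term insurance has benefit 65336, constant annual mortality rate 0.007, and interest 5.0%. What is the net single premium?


NSP = benefit * sum_{k=0}^{n-1} k_p_x * q * v^(k+1)
With constant q=0.007, v=0.952381
Sum = 0.034949
NSP = 65336 * 0.034949
= 2283.4083


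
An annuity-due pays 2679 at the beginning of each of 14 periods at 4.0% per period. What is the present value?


PV_due = PMT * (1-(1+i)^(-n))/i * (1+i)
PV_immediate = 28298.6063
PV_due = 28298.6063 * 1.04
= 29430.5506


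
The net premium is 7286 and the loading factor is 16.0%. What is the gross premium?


Gross = net * (1 + loading)
= 7286 * (1 + 0.16)
= 7286 * 1.16
= 8451.76


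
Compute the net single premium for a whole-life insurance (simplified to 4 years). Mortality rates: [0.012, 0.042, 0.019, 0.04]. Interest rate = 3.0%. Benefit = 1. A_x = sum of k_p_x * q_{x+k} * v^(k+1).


v = 0.970874
Year 0: k_p_x=1.0, q=0.012, term=0.01165
Year 1: k_p_x=0.988, q=0.042, term=0.039114
Year 2: k_p_x=0.946504, q=0.019, term=0.016458
Year 3: k_p_x=0.92852, q=0.04, term=0.032999
A_x = 0.1002


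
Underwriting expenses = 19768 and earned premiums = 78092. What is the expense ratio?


Expense ratio = expenses / premiums
= 19768 / 78092
= 0.2531


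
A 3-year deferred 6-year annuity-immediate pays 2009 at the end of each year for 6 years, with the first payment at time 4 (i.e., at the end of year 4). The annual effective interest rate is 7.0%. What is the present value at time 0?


PV at time 3 of the 6-year annuity-immediate:
a_n = 2009 * (1-(1+0.07)^(-6))/0.07 = 9575.9782
Discount back 3 years to time 0:
PV = 9575.9782 * (1+0.07)^(-3)
= 9575.9782 * 0.816298
= 7816.8507


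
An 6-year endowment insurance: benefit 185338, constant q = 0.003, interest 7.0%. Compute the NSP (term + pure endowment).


Term component = 2632.0205
Pure endowment = 6_p_x * v^6 * benefit = 0.982134 * 0.666342 * 185338 = 121292.1672
NSP = 123924.1877


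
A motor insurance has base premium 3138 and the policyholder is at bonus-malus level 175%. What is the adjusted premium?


adjusted = base * BM_level / 100
= 3138 * 175 / 100
= 3138 * 1.75
= 5491.5


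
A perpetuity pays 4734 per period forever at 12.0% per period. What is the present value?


PV = PMT / i
= 4734 / 0.12
= 39450.0


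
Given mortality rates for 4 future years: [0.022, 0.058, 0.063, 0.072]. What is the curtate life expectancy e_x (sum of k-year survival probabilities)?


e_x = sum_{k=1}^{n} k_p_x
k_p_x values:
  1_p_x = 0.978
  2_p_x = 0.921276
  3_p_x = 0.863236
  4_p_x = 0.801083
e_x = 3.5636


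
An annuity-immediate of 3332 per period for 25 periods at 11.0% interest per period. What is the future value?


FV = PMT * ((1+i)^n - 1) / i
= 3332 * ((1.11)^25 - 1) / 0.11
= 3332 * (13.585464 - 1) / 0.11
= 381225.1399


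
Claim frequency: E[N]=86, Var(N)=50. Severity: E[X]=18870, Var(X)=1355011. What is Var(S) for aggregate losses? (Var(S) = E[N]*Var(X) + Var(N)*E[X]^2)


Var(S) = E[N]*Var(X) + Var(N)*E[X]^2
= 86*1355011 + 50*18870^2
= 116530946 + 17803845000
= 1.7920e+10


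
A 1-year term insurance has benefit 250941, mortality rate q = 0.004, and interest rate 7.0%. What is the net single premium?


NSP = benefit * q * v
v = 1/(1+i) = 0.934579
NSP = 250941 * 0.004 * 0.934579
= 938.0972


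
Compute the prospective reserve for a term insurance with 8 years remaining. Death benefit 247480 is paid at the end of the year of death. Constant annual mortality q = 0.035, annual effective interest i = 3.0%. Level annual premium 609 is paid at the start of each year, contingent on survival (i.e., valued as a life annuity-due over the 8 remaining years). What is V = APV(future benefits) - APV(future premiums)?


v = 1/(1+i) = 0.970874
APV(future benefits) per unit = sum_{k=0}^{7} k_p_x * q * v^(k+1) = 0.218811
APV(future benefits) = 247480 * 0.218811 = 54151.3542
Life annuity-due factor ä_{x:8} = sum_{k=0}^{7} k_p_x * v^k = 6.439296
APV(future premiums) = 609 * 6.439296 = 3921.5313
V = 54151.3542 - 3921.5313
= 50229.8229


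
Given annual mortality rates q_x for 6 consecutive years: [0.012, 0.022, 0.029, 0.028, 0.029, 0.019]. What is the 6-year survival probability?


p_k = 1 - q_k for each year
Survival = product of (1 - q_k)
= 0.988 * 0.978 * 0.971 * 0.972 * 0.971 * 0.981
= 0.8687


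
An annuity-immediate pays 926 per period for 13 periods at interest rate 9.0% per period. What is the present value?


PV = PMT * (1 - (1+i)^(-n)) / i
= 926 * (1 - (1+0.09)^(-13)) / 0.09
= 926 * (1 - 0.326179) / 0.09
= 926 * 7.486904
= 6932.873


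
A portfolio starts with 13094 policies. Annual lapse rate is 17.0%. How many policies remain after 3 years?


remaining = initial * (1 - lapse)^years
= 13094 * (1 - 0.17)^3
= 13094 * 0.571787
= 7486.979


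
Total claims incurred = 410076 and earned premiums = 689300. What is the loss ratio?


Loss ratio = claims / premiums
= 410076 / 689300
= 0.5949


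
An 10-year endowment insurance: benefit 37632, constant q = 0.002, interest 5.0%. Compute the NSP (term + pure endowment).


Term component = 576.4283
Pure endowment = 10_p_x * v^10 * benefit = 0.980179 * 0.613913 * 37632 = 22644.8643
NSP = 23221.2926


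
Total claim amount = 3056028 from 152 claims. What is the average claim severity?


severity = total / number
= 3056028 / 152
= 20105.4474


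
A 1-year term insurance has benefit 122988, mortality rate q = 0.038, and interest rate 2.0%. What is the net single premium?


NSP = benefit * q * v
v = 1/(1+i) = 0.980392
NSP = 122988 * 0.038 * 0.980392
= 4581.9059


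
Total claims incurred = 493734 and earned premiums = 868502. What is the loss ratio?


Loss ratio = claims / premiums
= 493734 / 868502
= 0.5685


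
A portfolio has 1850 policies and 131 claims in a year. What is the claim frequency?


frequency = claims / policies
= 131 / 1850
= 0.0708


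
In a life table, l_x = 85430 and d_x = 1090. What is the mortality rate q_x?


q_x = d_x / l_x
= 1090 / 85430
= 0.0128


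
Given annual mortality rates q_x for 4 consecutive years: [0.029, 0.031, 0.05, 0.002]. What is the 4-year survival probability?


p_k = 1 - q_k for each year
Survival = product of (1 - q_k)
= 0.971 * 0.969 * 0.95 * 0.998
= 0.8921


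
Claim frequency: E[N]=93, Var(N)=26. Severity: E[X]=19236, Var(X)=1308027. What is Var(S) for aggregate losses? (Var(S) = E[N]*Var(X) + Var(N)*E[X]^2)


Var(S) = E[N]*Var(X) + Var(N)*E[X]^2
= 93*1308027 + 26*19236^2
= 121646511 + 9620616096
= 9.7423e+09


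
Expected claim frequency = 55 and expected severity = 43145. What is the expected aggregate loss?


E[S] = E[N] * E[X]
= 55 * 43145
= 2.3730e+06


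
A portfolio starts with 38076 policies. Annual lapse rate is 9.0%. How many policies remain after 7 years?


remaining = initial * (1 - lapse)^years
= 38076 * (1 - 0.09)^7
= 38076 * 0.516761
= 19676.1926


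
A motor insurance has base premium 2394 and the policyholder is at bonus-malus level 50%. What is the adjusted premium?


adjusted = base * BM_level / 100
= 2394 * 50 / 100
= 2394 * 0.5
= 1197.0


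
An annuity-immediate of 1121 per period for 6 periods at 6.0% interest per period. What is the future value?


FV = PMT * ((1+i)^n - 1) / i
= 1121 * ((1.06)^6 - 1) / 0.06
= 1121 * (1.418519 - 1) / 0.06
= 7819.3321


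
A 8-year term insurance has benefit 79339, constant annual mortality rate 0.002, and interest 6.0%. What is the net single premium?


NSP = benefit * sum_{k=0}^{n-1} k_p_x * q * v^(k+1)
With constant q=0.002, v=0.943396
Sum = 0.012341
NSP = 79339 * 0.012341
= 979.0848


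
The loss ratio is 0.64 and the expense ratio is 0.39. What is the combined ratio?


Combined ratio = loss ratio + expense ratio
= 0.64 + 0.39
= 1.03


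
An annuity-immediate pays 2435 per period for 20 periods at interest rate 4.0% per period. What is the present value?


PV = PMT * (1 - (1+i)^(-n)) / i
= 2435 * (1 - (1+0.04)^(-20)) / 0.04
= 2435 * (1 - 0.456387) / 0.04
= 2435 * 13.590326
= 33092.4446


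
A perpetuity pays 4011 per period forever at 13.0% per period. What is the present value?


PV = PMT / i
= 4011 / 0.13
= 30853.8462


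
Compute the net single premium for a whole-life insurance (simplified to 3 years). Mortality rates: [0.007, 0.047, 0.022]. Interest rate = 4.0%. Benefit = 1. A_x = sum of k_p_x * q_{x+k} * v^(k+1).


v = 0.961538
Year 0: k_p_x=1.0, q=0.007, term=0.006731
Year 1: k_p_x=0.993, q=0.047, term=0.04315
Year 2: k_p_x=0.946329, q=0.022, term=0.018508
A_x = 0.0684


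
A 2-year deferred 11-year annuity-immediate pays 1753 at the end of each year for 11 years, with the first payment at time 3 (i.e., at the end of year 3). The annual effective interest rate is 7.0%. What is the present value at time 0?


PV at time 2 of the 11-year annuity-immediate:
a_n = 1753 * (1-(1+0.07)^(-11))/0.07 = 13145.1761
Discount back 2 years to time 0:
PV = 13145.1761 * (1+0.07)^(-2)
= 13145.1761 * 0.873439
= 11481.5059


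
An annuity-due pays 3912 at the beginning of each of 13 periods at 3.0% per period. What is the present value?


PV_due = PMT * (1-(1+i)^(-n))/i * (1+i)
PV_immediate = 41603.9453
PV_due = 41603.9453 * 1.03
= 42852.0636


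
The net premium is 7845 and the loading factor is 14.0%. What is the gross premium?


Gross = net * (1 + loading)
= 7845 * (1 + 0.14)
= 7845 * 1.14
= 8943.3


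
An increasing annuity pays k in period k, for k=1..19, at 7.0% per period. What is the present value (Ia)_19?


(Ia)_n = sum_{k=1}^{n} k * v^k, v = 1/(1+i)
v = 0.934579
Sum computed term by term:
(Ia)_19 = 82.9347


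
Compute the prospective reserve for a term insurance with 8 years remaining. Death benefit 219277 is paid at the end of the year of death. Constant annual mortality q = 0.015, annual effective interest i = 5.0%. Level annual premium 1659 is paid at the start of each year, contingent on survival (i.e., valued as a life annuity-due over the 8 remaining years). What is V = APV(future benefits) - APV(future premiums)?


v = 1/(1+i) = 0.952381
APV(future benefits) per unit = sum_{k=0}^{7} k_p_x * q * v^(k+1) = 0.092364
APV(future benefits) = 219277 * 0.092364 = 20253.2414
Life annuity-due factor ä_{x:8} = sum_{k=0}^{7} k_p_x * v^k = 6.465461
APV(future premiums) = 1659 * 6.465461 = 10726.1999
V = 20253.2414 - 10726.1999
= 9527.0416


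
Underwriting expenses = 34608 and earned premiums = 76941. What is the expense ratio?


Expense ratio = expenses / premiums
= 34608 / 76941
= 0.4498


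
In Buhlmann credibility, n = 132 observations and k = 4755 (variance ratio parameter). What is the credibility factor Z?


Z = n / (n + k)
= 132 / (132 + 4755)
= 132 / 4887
= 0.027


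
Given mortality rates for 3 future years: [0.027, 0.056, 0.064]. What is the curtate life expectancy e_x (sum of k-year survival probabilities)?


e_x = sum_{k=1}^{n} k_p_x
k_p_x values:
  1_p_x = 0.973
  2_p_x = 0.918512
  3_p_x = 0.859727
e_x = 2.7512


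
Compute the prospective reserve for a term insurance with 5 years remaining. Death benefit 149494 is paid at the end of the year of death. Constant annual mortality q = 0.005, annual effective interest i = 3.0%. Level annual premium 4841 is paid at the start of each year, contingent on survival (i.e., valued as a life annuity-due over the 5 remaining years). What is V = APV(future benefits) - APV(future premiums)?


v = 1/(1+i) = 0.970874
APV(future benefits) per unit = sum_{k=0}^{4} k_p_x * q * v^(k+1) = 0.022677
APV(future benefits) = 149494 * 0.022677 = 3390.1365
Life annuity-due factor ä_{x:5} = sum_{k=0}^{4} k_p_x * v^k = 4.671546
APV(future premiums) = 4841 * 4.671546 = 22614.9548
V = 3390.1365 - 22614.9548
= -19224.8183


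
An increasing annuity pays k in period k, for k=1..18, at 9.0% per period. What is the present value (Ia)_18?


(Ia)_n = sum_{k=1}^{n} k * v^k, v = 1/(1+i)
v = 0.917431
Sum computed term by term:
(Ia)_18 = 63.6416


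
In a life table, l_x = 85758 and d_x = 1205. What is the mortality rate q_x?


q_x = d_x / l_x
= 1205 / 85758
= 0.0141


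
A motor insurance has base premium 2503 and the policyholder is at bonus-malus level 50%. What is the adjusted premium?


adjusted = base * BM_level / 100
= 2503 * 50 / 100
= 2503 * 0.5
= 1251.5


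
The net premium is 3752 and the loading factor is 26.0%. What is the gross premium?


Gross = net * (1 + loading)
= 3752 * (1 + 0.26)
= 3752 * 1.26
= 4727.52


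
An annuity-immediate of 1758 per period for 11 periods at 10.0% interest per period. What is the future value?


FV = PMT * ((1+i)^n - 1) / i
= 1758 * ((1.1)^11 - 1) / 0.1
= 1758 * (2.853117 - 1) / 0.1
= 32577.7917


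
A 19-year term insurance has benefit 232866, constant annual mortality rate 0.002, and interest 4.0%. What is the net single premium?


NSP = benefit * sum_{k=0}^{n-1} k_p_x * q * v^(k+1)
With constant q=0.002, v=0.961538
Sum = 0.025861
NSP = 232866 * 0.025861
= 6022.0587


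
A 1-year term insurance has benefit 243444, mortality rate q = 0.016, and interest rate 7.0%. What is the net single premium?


NSP = benefit * q * v
v = 1/(1+i) = 0.934579
NSP = 243444 * 0.016 * 0.934579
= 3640.2841


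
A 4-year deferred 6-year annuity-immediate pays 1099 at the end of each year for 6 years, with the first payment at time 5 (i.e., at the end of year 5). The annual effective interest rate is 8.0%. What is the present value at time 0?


PV at time 4 of the 6-year annuity-immediate:
a_n = 1099 * (1-(1+0.08)^(-6))/0.08 = 5080.5448
Discount back 4 years to time 0:
PV = 5080.5448 * (1+0.08)^(-4)
= 5080.5448 * 0.73503
= 3734.3521


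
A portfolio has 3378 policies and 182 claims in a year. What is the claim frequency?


frequency = claims / policies
= 182 / 3378
= 0.0539


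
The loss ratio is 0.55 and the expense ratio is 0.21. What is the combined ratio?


Combined ratio = loss ratio + expense ratio
= 0.55 + 0.21
= 0.76


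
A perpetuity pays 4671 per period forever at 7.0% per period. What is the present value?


PV = PMT / i
= 4671 / 0.07
= 66728.5714


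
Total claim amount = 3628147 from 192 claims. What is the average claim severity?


severity = total / number
= 3628147 / 192
= 18896.599


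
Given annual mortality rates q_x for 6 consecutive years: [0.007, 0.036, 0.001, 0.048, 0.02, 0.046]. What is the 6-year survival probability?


p_k = 1 - q_k for each year
Survival = product of (1 - q_k)
= 0.993 * 0.964 * 0.999 * 0.952 * 0.98 * 0.954
= 0.8511


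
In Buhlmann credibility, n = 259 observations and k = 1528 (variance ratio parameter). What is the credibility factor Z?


Z = n / (n + k)
= 259 / (259 + 1528)
= 259 / 1787
= 0.1449


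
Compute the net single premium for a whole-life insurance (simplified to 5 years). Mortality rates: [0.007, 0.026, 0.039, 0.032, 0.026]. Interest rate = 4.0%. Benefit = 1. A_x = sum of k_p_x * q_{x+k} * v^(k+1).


v = 0.961538
Year 0: k_p_x=1.0, q=0.007, term=0.006731
Year 1: k_p_x=0.993, q=0.026, term=0.02387
Year 2: k_p_x=0.967182, q=0.039, term=0.033533
Year 3: k_p_x=0.929462, q=0.032, term=0.025424
Year 4: k_p_x=0.899719, q=0.026, term=0.019227
A_x = 0.1088


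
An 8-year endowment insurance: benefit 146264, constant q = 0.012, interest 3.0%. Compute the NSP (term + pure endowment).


Term component = 11837.6223
Pure endowment = 8_p_x * v^8 * benefit = 0.907937 * 0.789409 * 146264 = 104832.322
NSP = 116669.9443


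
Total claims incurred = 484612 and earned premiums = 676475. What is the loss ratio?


Loss ratio = claims / premiums
= 484612 / 676475
= 0.7164


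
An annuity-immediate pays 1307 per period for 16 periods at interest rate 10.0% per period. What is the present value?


PV = PMT * (1 - (1+i)^(-n)) / i
= 1307 * (1 - (1+0.1)^(-16)) / 0.1
= 1307 * (1 - 0.217629) / 0.1
= 1307 * 7.823709
= 10225.5872


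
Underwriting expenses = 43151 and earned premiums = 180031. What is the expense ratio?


Expense ratio = expenses / premiums
= 43151 / 180031
= 0.2397


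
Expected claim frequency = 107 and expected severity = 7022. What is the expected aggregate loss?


E[S] = E[N] * E[X]
= 107 * 7022
= 751354


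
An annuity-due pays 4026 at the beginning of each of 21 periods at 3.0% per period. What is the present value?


PV_due = PMT * (1-(1+i)^(-n))/i * (1+i)
PV_immediate = 62060.8872
PV_due = 62060.8872 * 1.03
= 63922.7138


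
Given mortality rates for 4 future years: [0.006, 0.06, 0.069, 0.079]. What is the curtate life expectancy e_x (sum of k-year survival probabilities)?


e_x = sum_{k=1}^{n} k_p_x
k_p_x values:
  1_p_x = 0.994
  2_p_x = 0.93436
  3_p_x = 0.869889
  4_p_x = 0.801168
e_x = 3.5994


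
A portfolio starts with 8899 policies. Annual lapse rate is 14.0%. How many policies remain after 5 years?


remaining = initial * (1 - lapse)^years
= 8899 * (1 - 0.14)^5
= 8899 * 0.470427
= 4186.33


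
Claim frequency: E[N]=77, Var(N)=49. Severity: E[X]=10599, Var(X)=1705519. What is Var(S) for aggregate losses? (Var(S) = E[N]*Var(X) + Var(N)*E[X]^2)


Var(S) = E[N]*Var(X) + Var(N)*E[X]^2
= 77*1705519 + 49*10599^2
= 131324963 + 5504601249
= 5.6359e+09


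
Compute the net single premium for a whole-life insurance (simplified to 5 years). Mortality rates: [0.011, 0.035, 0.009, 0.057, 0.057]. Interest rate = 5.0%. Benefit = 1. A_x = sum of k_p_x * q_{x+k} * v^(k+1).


v = 0.952381
Year 0: k_p_x=1.0, q=0.011, term=0.010476
Year 1: k_p_x=0.989, q=0.035, term=0.031397
Year 2: k_p_x=0.954385, q=0.009, term=0.00742
Year 3: k_p_x=0.945796, q=0.057, term=0.044352
Year 4: k_p_x=0.891885, q=0.057, term=0.039832
A_x = 0.1335


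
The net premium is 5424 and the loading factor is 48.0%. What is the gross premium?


Gross = net * (1 + loading)
= 5424 * (1 + 0.48)
= 5424 * 1.48
= 8027.52


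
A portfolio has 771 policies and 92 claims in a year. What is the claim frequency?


frequency = claims / policies
= 92 / 771
= 0.1193


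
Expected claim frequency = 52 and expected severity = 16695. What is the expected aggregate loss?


E[S] = E[N] * E[X]
= 52 * 16695
= 868140


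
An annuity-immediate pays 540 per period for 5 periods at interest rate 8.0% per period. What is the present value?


PV = PMT * (1 - (1+i)^(-n)) / i
= 540 * (1 - (1+0.08)^(-5)) / 0.08
= 540 * (1 - 0.680583) / 0.08
= 540 * 3.99271
= 2156.0634


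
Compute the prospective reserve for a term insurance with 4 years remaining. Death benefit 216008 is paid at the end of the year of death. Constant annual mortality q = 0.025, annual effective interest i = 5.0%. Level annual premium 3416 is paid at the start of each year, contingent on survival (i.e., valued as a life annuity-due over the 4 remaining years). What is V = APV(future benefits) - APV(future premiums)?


v = 1/(1+i) = 0.952381
APV(future benefits) per unit = sum_{k=0}^{3} k_p_x * q * v^(k+1) = 0.085511
APV(future benefits) = 216008 * 0.085511 = 18471.1131
Life annuity-due factor ä_{x:4} = sum_{k=0}^{3} k_p_x * v^k = 3.591472
APV(future premiums) = 3416 * 3.591472 = 12268.4694
V = 18471.1131 - 12268.4694
= 6202.6437


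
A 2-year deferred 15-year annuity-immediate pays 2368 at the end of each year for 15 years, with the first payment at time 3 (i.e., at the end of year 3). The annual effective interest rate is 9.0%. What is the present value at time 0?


PV at time 2 of the 15-year annuity-immediate:
a_n = 2368 * (1-(1+0.09)^(-15))/0.09 = 19087.7102
Discount back 2 years to time 0:
PV = 19087.7102 * (1+0.09)^(-2)
= 19087.7102 * 0.84168
= 16065.7438


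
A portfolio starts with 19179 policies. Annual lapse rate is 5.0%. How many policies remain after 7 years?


remaining = initial * (1 - lapse)^years
= 19179 * (1 - 0.05)^7
= 19179 * 0.698337
= 13393.411


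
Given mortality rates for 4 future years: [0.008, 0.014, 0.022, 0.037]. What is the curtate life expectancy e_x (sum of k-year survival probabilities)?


e_x = sum_{k=1}^{n} k_p_x
k_p_x values:
  1_p_x = 0.992
  2_p_x = 0.978112
  3_p_x = 0.956594
  4_p_x = 0.9212
e_x = 3.8479


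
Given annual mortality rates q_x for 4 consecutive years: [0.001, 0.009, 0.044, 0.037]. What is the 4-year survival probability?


p_k = 1 - q_k for each year
Survival = product of (1 - q_k)
= 0.999 * 0.991 * 0.956 * 0.963
= 0.9114


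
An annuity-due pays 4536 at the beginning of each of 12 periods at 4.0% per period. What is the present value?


PV_due = PMT * (1-(1+i)^(-n))/i * (1+i)
PV_immediate = 42570.6946
PV_due = 42570.6946 * 1.04
= 44273.5224


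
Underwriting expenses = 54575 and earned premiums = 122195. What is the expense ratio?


Expense ratio = expenses / premiums
= 54575 / 122195
= 0.4466


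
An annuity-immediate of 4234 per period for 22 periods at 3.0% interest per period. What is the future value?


FV = PMT * ((1+i)^n - 1) / i
= 4234 * ((1.03)^22 - 1) / 0.03
= 4234 * (1.916103 - 1) / 0.03
= 129292.7278


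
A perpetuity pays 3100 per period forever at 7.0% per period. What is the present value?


PV = PMT / i
= 3100 / 0.07
= 44285.7143


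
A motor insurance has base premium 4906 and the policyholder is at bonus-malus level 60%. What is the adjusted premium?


adjusted = base * BM_level / 100
= 4906 * 60 / 100
= 4906 * 0.6
= 2943.6


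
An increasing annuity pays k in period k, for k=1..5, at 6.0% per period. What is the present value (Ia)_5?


(Ia)_n = sum_{k=1}^{n} k * v^k, v = 1/(1+i)
v = 0.943396
Sum computed term by term:
(Ia)_5 = 12.1469


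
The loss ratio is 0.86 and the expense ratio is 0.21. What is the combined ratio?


Combined ratio = loss ratio + expense ratio
= 0.86 + 0.21
= 1.07


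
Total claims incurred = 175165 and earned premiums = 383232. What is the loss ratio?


Loss ratio = claims / premiums
= 175165 / 383232
= 0.4571


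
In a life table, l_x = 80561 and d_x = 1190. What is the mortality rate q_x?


q_x = d_x / l_x
= 1190 / 80561
= 0.0148


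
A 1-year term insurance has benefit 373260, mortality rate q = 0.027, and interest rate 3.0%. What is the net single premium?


NSP = benefit * q * v
v = 1/(1+i) = 0.970874
NSP = 373260 * 0.027 * 0.970874
= 9784.4854


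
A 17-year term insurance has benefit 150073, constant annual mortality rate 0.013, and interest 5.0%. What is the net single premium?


NSP = benefit * sum_{k=0}^{n-1} k_p_x * q * v^(k+1)
With constant q=0.013, v=0.952381
Sum = 0.134276
NSP = 150073 * 0.134276
= 20151.1406


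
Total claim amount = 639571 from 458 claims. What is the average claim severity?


severity = total / number
= 639571 / 458
= 1396.4432


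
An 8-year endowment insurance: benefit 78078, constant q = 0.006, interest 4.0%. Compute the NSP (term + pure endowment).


Term component = 3092.4506
Pure endowment = 8_p_x * v^8 * benefit = 0.952996 * 0.73069 * 78078 = 54369.2123
NSP = 57461.6629


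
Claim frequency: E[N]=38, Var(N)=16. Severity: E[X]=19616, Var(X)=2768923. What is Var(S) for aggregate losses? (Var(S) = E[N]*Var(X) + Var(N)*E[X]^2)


Var(S) = E[N]*Var(X) + Var(N)*E[X]^2
= 38*2768923 + 16*19616^2
= 105219074 + 6156599296
= 6.2618e+09


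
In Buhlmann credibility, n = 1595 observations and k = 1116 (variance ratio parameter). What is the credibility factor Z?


Z = n / (n + k)
= 1595 / (1595 + 1116)
= 1595 / 2711
= 0.5883


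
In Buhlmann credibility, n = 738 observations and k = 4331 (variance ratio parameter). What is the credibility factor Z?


Z = n / (n + k)
= 738 / (738 + 4331)
= 738 / 5069
= 0.1456


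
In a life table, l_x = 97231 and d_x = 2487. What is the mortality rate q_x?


q_x = d_x / l_x
= 2487 / 97231
= 0.0256


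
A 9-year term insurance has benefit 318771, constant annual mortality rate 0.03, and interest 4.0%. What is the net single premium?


NSP = benefit * sum_{k=0}^{n-1} k_p_x * q * v^(k+1)
With constant q=0.03, v=0.961538
Sum = 0.199659
NSP = 318771 * 0.199659
= 63645.6005


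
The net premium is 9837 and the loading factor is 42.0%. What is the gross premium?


Gross = net * (1 + loading)
= 9837 * (1 + 0.42)
= 9837 * 1.42
= 13968.54


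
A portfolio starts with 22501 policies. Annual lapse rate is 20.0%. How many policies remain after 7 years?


remaining = initial * (1 - lapse)^years
= 22501 * (1 - 0.2)^7
= 22501 * 0.209715
= 4718.8017


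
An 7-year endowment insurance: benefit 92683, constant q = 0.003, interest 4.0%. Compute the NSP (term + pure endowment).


Term component = 1654.699
Pure endowment = 7_p_x * v^7 * benefit = 0.979188 * 0.759918 * 92683 = 68965.6472
NSP = 70620.3462


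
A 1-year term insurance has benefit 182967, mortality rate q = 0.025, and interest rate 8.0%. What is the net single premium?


NSP = benefit * q * v
v = 1/(1+i) = 0.925926
NSP = 182967 * 0.025 * 0.925926
= 4235.3472


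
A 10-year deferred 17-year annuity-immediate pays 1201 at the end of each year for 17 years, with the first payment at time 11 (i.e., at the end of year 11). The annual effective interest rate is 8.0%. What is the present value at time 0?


PV at time 10 of the 17-year annuity-immediate:
a_n = 1201 * (1-(1+0.08)^(-17))/0.08 = 10955.0874
Discount back 10 years to time 0:
PV = 10955.0874 * (1+0.08)^(-10)
= 10955.0874 * 0.463193
= 5074.3251


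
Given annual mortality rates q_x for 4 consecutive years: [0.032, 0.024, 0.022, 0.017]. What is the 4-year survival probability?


p_k = 1 - q_k for each year
Survival = product of (1 - q_k)
= 0.968 * 0.976 * 0.978 * 0.983
= 0.9083


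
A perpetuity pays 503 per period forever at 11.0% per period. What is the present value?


PV = PMT / i
= 503 / 0.11
= 4572.7273


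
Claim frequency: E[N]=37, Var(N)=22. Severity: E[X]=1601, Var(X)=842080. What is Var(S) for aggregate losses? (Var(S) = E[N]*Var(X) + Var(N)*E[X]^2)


Var(S) = E[N]*Var(X) + Var(N)*E[X]^2
= 37*842080 + 22*1601^2
= 31156960 + 56390422
= 8.7547e+07


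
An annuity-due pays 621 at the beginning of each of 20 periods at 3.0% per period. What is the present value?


PV_due = PMT * (1-(1+i)^(-n))/i * (1+i)
PV_immediate = 9238.9119
PV_due = 9238.9119 * 1.03
= 9516.0792


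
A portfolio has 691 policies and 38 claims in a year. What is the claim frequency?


frequency = claims / policies
= 38 / 691
= 0.055


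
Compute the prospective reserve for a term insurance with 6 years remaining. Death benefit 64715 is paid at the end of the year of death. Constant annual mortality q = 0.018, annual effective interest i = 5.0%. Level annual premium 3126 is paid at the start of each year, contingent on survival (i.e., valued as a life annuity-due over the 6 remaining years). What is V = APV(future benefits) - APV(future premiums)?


v = 1/(1+i) = 0.952381
APV(future benefits) per unit = sum_{k=0}^{5} k_p_x * q * v^(k+1) = 0.087574
APV(future benefits) = 64715 * 0.087574 = 5667.3518
Life annuity-due factor ä_{x:6} = sum_{k=0}^{5} k_p_x * v^k = 5.108484
APV(future premiums) = 3126 * 5.108484 = 15969.1199
V = 5667.3518 - 15969.1199
= -10301.7681


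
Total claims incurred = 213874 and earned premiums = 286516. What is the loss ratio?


Loss ratio = claims / premiums
= 213874 / 286516
= 0.7465


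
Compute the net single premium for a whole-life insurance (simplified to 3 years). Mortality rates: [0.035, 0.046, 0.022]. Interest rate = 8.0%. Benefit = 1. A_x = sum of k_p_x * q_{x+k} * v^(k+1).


v = 0.925926
Year 0: k_p_x=1.0, q=0.035, term=0.032407
Year 1: k_p_x=0.965, q=0.046, term=0.038057
Year 2: k_p_x=0.92061, q=0.022, term=0.016078
A_x = 0.0865


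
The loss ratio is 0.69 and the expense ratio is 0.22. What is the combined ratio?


Combined ratio = loss ratio + expense ratio
= 0.69 + 0.22
= 0.91


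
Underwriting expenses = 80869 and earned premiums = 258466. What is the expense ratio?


Expense ratio = expenses / premiums
= 80869 / 258466
= 0.3129


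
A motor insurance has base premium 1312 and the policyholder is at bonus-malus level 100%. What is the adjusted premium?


adjusted = base * BM_level / 100
= 1312 * 100 / 100
= 1312 * 1.0
= 1312.0


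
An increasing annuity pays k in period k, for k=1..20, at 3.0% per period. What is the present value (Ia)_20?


(Ia)_n = sum_{k=1}^{n} k * v^k, v = 1/(1+i)
v = 0.970874
Sum computed term by term:
(Ia)_20 = 141.6761


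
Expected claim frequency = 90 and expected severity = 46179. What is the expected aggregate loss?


E[S] = E[N] * E[X]
= 90 * 46179
= 4.1561e+06


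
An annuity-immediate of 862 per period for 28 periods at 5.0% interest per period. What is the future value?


FV = PMT * ((1+i)^n - 1) / i
= 862 * ((1.05)^28 - 1) / 0.05
= 862 * (3.920129 - 1) / 0.05
= 50343.0263


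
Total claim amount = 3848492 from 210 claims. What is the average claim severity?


severity = total / number
= 3848492 / 210
= 18326.1524


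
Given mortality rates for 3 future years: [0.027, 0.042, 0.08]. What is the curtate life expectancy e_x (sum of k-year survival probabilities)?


e_x = sum_{k=1}^{n} k_p_x
k_p_x values:
  1_p_x = 0.973
  2_p_x = 0.932134
  3_p_x = 0.857563
e_x = 2.7627


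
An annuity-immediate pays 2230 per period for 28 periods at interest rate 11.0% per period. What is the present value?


PV = PMT * (1 - (1+i)^(-n)) / i
= 2230 * (1 - (1+0.11)^(-28)) / 0.11
= 2230 * (1 - 0.053822) / 0.11
= 2230 * 8.601622
= 19181.6167


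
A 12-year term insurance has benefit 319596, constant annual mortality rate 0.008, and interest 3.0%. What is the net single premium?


NSP = benefit * sum_{k=0}^{n-1} k_p_x * q * v^(k+1)
With constant q=0.008, v=0.970874
Sum = 0.076435
NSP = 319596 * 0.076435
= 24428.4083


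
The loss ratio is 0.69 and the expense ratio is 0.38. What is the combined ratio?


Combined ratio = loss ratio + expense ratio
= 0.69 + 0.38
= 1.07


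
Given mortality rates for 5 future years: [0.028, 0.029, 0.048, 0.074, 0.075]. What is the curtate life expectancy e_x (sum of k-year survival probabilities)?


e_x = sum_{k=1}^{n} k_p_x
k_p_x values:
  1_p_x = 0.972
  2_p_x = 0.943812
  3_p_x = 0.898509
  4_p_x = 0.832019
  5_p_x = 0.769618
e_x = 4.416


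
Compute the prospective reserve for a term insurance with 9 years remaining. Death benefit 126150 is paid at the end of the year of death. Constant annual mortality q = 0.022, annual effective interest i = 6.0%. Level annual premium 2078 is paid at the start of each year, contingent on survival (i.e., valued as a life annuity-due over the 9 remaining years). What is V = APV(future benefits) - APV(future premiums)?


v = 1/(1+i) = 0.943396
APV(future benefits) per unit = sum_{k=0}^{8} k_p_x * q * v^(k+1) = 0.138304
APV(future benefits) = 126150 * 0.138304 = 17447.0424
Life annuity-due factor ä_{x:9} = sum_{k=0}^{8} k_p_x * v^k = 6.663735
APV(future premiums) = 2078 * 6.663735 = 13847.2422
V = 17447.0424 - 13847.2422
= 3599.8002


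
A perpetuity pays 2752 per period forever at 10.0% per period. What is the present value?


PV = PMT / i
= 2752 / 0.1
= 27520.0


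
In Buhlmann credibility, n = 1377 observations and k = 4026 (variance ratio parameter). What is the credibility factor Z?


Z = n / (n + k)
= 1377 / (1377 + 4026)
= 1377 / 5403
= 0.2549


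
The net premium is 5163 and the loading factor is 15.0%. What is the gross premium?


Gross = net * (1 + loading)
= 5163 * (1 + 0.15)
= 5163 * 1.15
= 5937.45


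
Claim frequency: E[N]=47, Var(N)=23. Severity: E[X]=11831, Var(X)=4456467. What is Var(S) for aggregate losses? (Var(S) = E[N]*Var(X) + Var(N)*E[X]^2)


Var(S) = E[N]*Var(X) + Var(N)*E[X]^2
= 47*4456467 + 23*11831^2
= 209453949 + 3219368903
= 3.4288e+09


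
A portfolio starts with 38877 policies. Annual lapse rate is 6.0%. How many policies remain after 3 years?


remaining = initial * (1 - lapse)^years
= 38877 * (1 - 0.06)^3
= 38877 * 0.830584
= 32290.6142


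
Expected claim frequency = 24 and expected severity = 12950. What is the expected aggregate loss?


E[S] = E[N] * E[X]
= 24 * 12950
= 310800


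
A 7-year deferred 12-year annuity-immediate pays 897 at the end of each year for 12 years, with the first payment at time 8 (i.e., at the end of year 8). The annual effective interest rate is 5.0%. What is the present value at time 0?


PV at time 7 of the 12-year annuity-immediate:
a_n = 897 * (1-(1+0.05)^(-12))/0.05 = 7950.3367
Discount back 7 years to time 0:
PV = 7950.3367 * (1+0.05)^(-7)
= 7950.3367 * 0.710681
= 5650.1559


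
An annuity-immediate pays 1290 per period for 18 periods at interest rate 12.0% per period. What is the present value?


PV = PMT * (1 - (1+i)^(-n)) / i
= 1290 * (1 - (1+0.12)^(-18)) / 0.12
= 1290 * (1 - 0.13004) / 0.12
= 1290 * 7.24967
= 9352.0744


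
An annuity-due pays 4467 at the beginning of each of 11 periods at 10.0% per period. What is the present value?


PV_due = PMT * (1-(1+i)^(-n))/i * (1+i)
PV_immediate = 29013.4375
PV_due = 29013.4375 * 1.1
= 31914.7813


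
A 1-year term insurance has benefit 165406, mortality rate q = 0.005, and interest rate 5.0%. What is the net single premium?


NSP = benefit * q * v
v = 1/(1+i) = 0.952381
NSP = 165406 * 0.005 * 0.952381
= 787.6476


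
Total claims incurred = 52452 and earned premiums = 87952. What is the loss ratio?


Loss ratio = claims / premiums
= 52452 / 87952
= 0.5964


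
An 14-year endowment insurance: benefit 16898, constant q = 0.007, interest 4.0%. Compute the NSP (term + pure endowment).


Term component = 1199.5037
Pure endowment = 14_p_x * v^14 * benefit = 0.906337 * 0.577475 * 16898 = 8844.1894
NSP = 10043.6931


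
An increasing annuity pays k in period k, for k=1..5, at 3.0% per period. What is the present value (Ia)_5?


(Ia)_n = sum_{k=1}^{n} k * v^k, v = 1/(1+i)
v = 0.970874
Sum computed term by term:
(Ia)_5 = 13.4685


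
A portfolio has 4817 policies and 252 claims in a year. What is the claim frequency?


frequency = claims / policies
= 252 / 4817
= 0.0523


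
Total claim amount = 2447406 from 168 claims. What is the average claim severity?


severity = total / number
= 2447406 / 168
= 14567.8929


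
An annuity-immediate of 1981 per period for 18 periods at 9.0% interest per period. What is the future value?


FV = PMT * ((1+i)^n - 1) / i
= 1981 * ((1.09)^18 - 1) / 0.09
= 1981 * (4.71712 - 1) / 0.09
= 81817.9505


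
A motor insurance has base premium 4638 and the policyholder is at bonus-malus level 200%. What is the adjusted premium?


adjusted = base * BM_level / 100
= 4638 * 200 / 100
= 4638 * 2.0
= 9276.0


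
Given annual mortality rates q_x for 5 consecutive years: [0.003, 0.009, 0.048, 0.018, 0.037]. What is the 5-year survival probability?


p_k = 1 - q_k for each year
Survival = product of (1 - q_k)
= 0.997 * 0.991 * 0.952 * 0.982 * 0.963
= 0.8895


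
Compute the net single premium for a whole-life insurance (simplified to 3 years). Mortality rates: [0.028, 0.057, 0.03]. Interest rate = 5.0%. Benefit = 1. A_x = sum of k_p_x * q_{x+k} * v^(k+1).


v = 0.952381
Year 0: k_p_x=1.0, q=0.028, term=0.026667
Year 1: k_p_x=0.972, q=0.057, term=0.050253
Year 2: k_p_x=0.916596, q=0.03, term=0.023754
A_x = 0.1007
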